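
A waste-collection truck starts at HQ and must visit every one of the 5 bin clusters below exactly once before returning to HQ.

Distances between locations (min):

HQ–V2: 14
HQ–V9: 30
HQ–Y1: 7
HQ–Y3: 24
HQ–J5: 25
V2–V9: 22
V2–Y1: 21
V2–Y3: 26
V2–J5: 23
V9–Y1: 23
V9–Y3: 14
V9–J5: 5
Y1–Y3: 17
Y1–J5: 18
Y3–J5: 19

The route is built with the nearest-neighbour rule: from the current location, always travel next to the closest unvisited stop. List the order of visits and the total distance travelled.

HQ → [Y1:7 / V2:14 / Y3:24 / J5:25 / V9:30] → Y1 (7)
Y1 → [Y3:17 / J5:18 / V2:21 / V9:23] → Y3 (17)
Y3 → [V9:14 / J5:19 / V2:26] → V9 (14)
V9 → [J5:5 / V2:22] → J5 (5)
J5 → [V2:23] → V2 (23)
Return V2→HQ: 14.
Total = 7 + 17 + 14 + 5 + 23 + 14 = 80.

80 min along HQ → Y1 → Y3 → V9 → J5 → V2 → HQ.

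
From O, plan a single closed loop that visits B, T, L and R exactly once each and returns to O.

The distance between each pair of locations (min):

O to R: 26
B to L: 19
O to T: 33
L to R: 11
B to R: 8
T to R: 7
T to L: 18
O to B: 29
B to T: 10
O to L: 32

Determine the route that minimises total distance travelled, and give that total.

There are 12 distinct closed tours to check (reversals are equivalent).
O-B-T-L-R-O: 29+10+18+11+26 = 94
O-B-T-R-L-O: 29+10+7+11+32 = 89
O-B-L-T-R-O: 29+19+18+7+26 = 99
O-B-L-R-T-O: 29+19+11+7+33 = 99
O-B-R-T-L-O: 29+8+7+18+32 = 94
O-B-R-L-T-O: 29+8+11+18+33 = 99
O-T-B-L-R-O: 33+10+19+11+26 = 99
O-T-B-R-L-O: 33+10+8+11+32 = 94
O-T-L-B-R-O: 33+18+19+8+26 = 104
O-T-R-B-L-O: 33+7+8+19+32 = 99
O-L-B-T-R-O: 32+19+10+7+26 = 94
O-L-T-B-R-O: 32+18+10+8+26 = 94
The minimum is 89.
One optimal route: O → B → T → R → L → O (or its reverse).

89 min — the shortest possible round trip.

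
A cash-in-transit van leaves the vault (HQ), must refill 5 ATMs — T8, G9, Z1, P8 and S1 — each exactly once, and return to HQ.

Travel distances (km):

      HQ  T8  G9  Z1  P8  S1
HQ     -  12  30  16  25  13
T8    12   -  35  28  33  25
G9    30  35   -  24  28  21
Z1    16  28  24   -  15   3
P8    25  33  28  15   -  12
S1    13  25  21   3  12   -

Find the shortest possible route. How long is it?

106 km — the shortest possible round trip.

There are 60 distinct closed tours to check (reversals are equivalent).
HQ → T8 → G9 → Z1 → P8 → S1 → HQ: 12+35+24+15+12+13 = 111
HQ → T8 → G9 → Z1 → S1 → P8 → HQ: 12+35+24+3+12+25 = 111
HQ → T8 → G9 → P8 → Z1 → S1 → HQ: 12+35+28+15+3+13 = 106
HQ → T8 → G9 → P8 → S1 → Z1 → HQ: 12+35+28+12+3+16 = 106
HQ → T8 → G9 → S1 → Z1 → P8 → HQ: 12+35+21+3+15+25 = 111
HQ → T8 → G9 → S1 → P8 → Z1 → HQ: 12+35+21+12+15+16 = 111
HQ → T8 → Z1 → G9 → P8 → S1 → HQ: 12+28+24+28+12+13 = 117
HQ → T8 → Z1 → G9 → S1 → P8 → HQ: 12+28+24+21+12+25 = 122
HQ → T8 → Z1 → P8 → G9 → S1 → HQ: 12+28+15+28+21+13 = 117
HQ → T8 → Z1 → P8 → S1 → G9 → HQ: 12+28+15+12+21+30 = 118
HQ → T8 → Z1 → S1 → G9 → P8 → HQ: 12+28+3+21+28+25 = 117
HQ → T8 → Z1 → S1 → P8 → G9 → HQ: 12+28+3+12+28+30 = 113
HQ → T8 → P8 → G9 → Z1 → S1 → HQ: 12+33+28+24+3+13 = 113
HQ → T8 → P8 → G9 → S1 → Z1 → HQ: 12+33+28+21+3+16 = 113
… (46 more)
The minimum is 106.
One optimal route: HQ → T8 → G9 → P8 → Z1 → S1 → HQ (or its reverse).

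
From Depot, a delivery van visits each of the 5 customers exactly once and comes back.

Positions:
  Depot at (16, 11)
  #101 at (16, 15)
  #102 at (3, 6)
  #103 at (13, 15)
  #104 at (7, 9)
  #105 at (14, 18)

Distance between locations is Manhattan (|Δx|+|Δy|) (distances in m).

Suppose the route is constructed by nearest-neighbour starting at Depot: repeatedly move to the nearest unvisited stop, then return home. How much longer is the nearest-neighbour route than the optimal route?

From Depot: #101=4, #103=7, #105=9, #104=11, #102=18 → choose #101 (4).
From #101: #103=3, #105=5, #104=15, #102=22 → choose #103 (3).
From #103: #105=4, #104=12, #102=19 → choose #105 (4).
From #105: #104=16, #102=23 → choose #104 (16).
From #104: #102=7 → choose #102 (7).
NN route Depot → #101 → #103 → #105 → #104 → #102 → Depot costs 52.
Optimal: Depot → #101 → #105 → #103 → #102 → #104 → Depot costs 50 (by enumerating all 60 distinct tours).
Excess = 52 − 50 = 2.

2 m longer than the optimal tour.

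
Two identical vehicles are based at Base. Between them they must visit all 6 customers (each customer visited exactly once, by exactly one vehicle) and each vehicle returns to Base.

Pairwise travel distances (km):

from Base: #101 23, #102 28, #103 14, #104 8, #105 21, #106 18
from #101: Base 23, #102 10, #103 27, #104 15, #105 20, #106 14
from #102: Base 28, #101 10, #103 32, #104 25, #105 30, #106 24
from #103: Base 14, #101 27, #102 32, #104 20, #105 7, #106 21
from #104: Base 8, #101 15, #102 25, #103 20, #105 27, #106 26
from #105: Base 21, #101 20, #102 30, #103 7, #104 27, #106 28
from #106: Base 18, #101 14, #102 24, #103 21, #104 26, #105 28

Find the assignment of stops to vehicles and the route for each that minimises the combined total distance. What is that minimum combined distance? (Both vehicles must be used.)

Minimum combined distance: 109 km.

There are 2^5 − 1 = 31 ways to divide the 6 stops into two non-empty groups. For each, the best each vehicle can do is its own shortest tour through its group:
  {#101} + {#102, #103, #104, #105, #106}: 46 + 106 = 152
  {#102} + {#101, #103, #104, #105, #106}: 56 + 86 = 142
  {#101, #102} + {#103, #104, #105, #106}: 61 + 81 = 142
  {#103} + {#101, #102, #104, #105, #106}: 28 + 106 = 134
  {#101, #103} + {#102, #104, #105, #106}: 64 + 106 = 170
  {#102, #103} + {#101, #104, #105, #106}: 74 + 86 = 160
  … (31 splits in total)
  {#104} + {#101, #102, #103, #105, #106}: 16 + 93 = 109  ← best
Best: vehicle 1 Base → #104 → Base = 16; vehicle 2 Base → #103 → #105 → #101 → #102 → #106 → Base = 93; combined 109.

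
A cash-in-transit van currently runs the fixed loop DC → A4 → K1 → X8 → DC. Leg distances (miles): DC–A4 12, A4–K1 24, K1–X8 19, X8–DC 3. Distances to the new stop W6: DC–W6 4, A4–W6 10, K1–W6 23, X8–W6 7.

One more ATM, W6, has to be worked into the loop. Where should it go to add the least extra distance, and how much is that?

Minimum extra distance: 2 miles, inserting W6 between DC and A4.

Insertion cost between consecutive stops i–j is d(i,W6) + d(W6,j) − d(i,j):
  between DC and A4: 4 + 10 − 12 = 2
  between A4 and K1: 10 + 23 − 24 = 9
  between K1 and X8: 23 + 7 − 19 = 11
  between X8 and DC: 7 + 4 − 3 = 8
Cheapest insertion is between DC and A4, adding 2.
New total = 58 + 2 = 60.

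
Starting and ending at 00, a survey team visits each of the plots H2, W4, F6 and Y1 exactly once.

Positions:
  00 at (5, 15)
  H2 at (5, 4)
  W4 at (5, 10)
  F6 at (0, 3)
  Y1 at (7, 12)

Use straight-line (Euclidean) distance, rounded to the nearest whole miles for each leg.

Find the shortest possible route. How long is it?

31 miles — the shortest possible round trip.

00-H2-W4-F6-Y1-00: 11+6+9+11+4 = 41
00-H2-W4-Y1-F6-00: 11+6+3+11+13 = 44
00-H2-F6-W4-Y1-00: 11+5+9+3+4 = 32
00-H2-F6-Y1-W4-00: 11+5+11+3+5 = 35
00-H2-Y1-W4-F6-00: 11+8+3+9+13 = 44
00-H2-Y1-F6-W4-00: 11+8+11+9+5 = 44
00-W4-H2-F6-Y1-00: 5+6+5+11+4 = 31
00-W4-H2-Y1-F6-00: 5+6+8+11+13 = 43
00-W4-F6-H2-Y1-00: 5+9+5+8+4 = 31
00-W4-Y1-H2-F6-00: 5+3+8+5+13 = 34
00-F6-H2-W4-Y1-00: 13+5+6+3+4 = 31
00-F6-W4-H2-Y1-00: 13+9+6+8+4 = 40
The minimum is 31.
One optimal route: 00 → W4 → H2 → F6 → Y1 → 00 (or its reverse).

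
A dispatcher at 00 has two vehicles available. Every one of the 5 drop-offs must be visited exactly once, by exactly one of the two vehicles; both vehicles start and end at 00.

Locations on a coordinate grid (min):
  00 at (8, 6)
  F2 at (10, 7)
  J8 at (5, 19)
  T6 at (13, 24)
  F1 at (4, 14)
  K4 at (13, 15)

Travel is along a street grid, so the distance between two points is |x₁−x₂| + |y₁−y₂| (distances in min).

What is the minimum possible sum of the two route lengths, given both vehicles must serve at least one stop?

Minimum combined distance: 60 min.

There are 2^4 − 1 = 15 ways to divide the 5 stops into two non-empty groups. For each, the best each vehicle can do is its own shortest tour through its group:
  {F2} + {J8, T6, F1, K4}: 6 + 54 = 60
  {J8} + {F2, T6, F1, K4}: 32 + 54 = 86
  {F2, J8} + {T6, F1, K4}: 36 + 54 = 90
  {T6} + {F2, J8, F1, K4}: 46 + 44 = 90
  {F2, T6} + {J8, F1, K4}: 46 + 44 = 90
  {J8, T6} + {F2, F1, K4}: 52 + 36 = 88
  … (15 splits in total)
Best: vehicle 1 00 → F2 → 00 = 6; vehicle 2 00 → F1 → J8 → T6 → K4 → 00 = 54; combined 60.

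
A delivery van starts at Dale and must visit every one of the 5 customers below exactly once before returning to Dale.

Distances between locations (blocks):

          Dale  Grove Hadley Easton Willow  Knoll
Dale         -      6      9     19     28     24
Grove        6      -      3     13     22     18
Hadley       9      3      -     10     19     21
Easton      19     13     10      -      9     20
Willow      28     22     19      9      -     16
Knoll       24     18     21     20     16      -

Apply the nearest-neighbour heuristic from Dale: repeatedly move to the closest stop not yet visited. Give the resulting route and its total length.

At Dale the remaining stops are Grove 6, Hadley 9, Easton 19, Knoll 24, Willow 28; go to Grove.
At Grove the remaining stops are Hadley 3, Easton 13, Knoll 18, Willow 22; go to Hadley.
At Hadley the remaining stops are Easton 10, Willow 19, Knoll 21; go to Easton.
At Easton the remaining stops are Willow 9, Knoll 20; go to Willow.
At Willow the remaining stops are Knoll 16; go to Knoll.
Return Knoll→Dale: 24.
Total = 6 + 3 + 10 + 9 + 16 + 24 = 68.

Nearest-neighbour total = 68 blocks; route Dale → Grove → Hadley → Easton → Willow → Knoll → Dale.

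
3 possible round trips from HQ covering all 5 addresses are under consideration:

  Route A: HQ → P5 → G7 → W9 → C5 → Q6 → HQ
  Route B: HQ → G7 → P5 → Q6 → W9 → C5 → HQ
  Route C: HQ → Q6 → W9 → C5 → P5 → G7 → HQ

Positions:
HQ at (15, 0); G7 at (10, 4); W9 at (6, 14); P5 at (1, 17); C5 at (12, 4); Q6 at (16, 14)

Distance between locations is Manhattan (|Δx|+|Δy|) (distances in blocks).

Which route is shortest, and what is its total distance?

82 blocks — Route B is the shortest.

Route A: 31 + 22 + 14 + 16 + 14 + 15 = 112
Route B: 9 + 22 + 18 + 10 + 16 + 7 = 82
Route C: 15 + 10 + 16 + 24 + 22 + 9 = 96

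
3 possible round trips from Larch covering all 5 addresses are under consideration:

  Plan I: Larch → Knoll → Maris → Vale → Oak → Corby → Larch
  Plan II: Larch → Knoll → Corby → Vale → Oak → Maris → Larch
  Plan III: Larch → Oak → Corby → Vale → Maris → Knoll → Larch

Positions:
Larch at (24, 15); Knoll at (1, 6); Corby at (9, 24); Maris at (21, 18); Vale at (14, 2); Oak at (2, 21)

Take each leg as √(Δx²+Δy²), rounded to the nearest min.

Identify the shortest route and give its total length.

Plan I: 25 + 23 + 17 + 22 + 8 + 17 = 112
Plan II: 25 + 20 + 23 + 22 + 19 + 4 = 113
Plan III: 23 + 8 + 23 + 17 + 23 + 25 = 119

Shortest is Plan I, total 112 min.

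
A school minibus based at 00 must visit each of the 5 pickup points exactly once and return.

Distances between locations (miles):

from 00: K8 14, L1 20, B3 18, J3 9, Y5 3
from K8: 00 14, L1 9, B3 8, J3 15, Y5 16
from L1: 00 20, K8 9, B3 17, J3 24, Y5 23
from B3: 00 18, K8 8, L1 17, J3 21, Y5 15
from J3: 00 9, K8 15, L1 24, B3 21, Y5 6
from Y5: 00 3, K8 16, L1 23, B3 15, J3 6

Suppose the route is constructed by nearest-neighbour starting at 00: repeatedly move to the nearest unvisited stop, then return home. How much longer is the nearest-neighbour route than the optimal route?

Excess over optimum: 2 miles.

00: Y5=3, J3=9, K8=14, B3=18, L1=20 ⇒ Y5
Y5: J3=6, B3=15, K8=16, L1=23 ⇒ J3
J3: K8=15, B3=21, L1=24 ⇒ K8
K8: B3=8, L1=9 ⇒ B3
B3: L1=17 ⇒ L1
NN route 00 → Y5 → J3 → K8 → B3 → L1 → 00 costs 69.
Optimal: 00 → L1 → K8 → B3 → J3 → Y5 → 00 costs 67 (by enumerating all 60 distinct tours).
Excess = 69 − 67 = 2.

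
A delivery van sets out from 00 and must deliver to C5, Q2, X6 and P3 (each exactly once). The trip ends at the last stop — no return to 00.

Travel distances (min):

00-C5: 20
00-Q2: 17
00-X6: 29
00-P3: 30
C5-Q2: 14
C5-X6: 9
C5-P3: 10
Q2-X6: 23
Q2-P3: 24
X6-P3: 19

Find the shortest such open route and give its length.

There are 4! = 24 possible orderings.
00 → C5 → Q2 → X6 → P3: 20+14+23+19 = 76
00 → C5 → Q2 → P3 → X6: 20+14+24+19 = 77
00 → C5 → X6 → Q2 → P3: 20+9+23+24 = 76
00 → C5 → X6 → P3 → Q2: 20+9+19+24 = 72
00 → C5 → P3 → Q2 → X6: 20+10+24+23 = 77
00 → C5 → P3 → X6 → Q2: 20+10+19+23 = 72
00 → Q2 → C5 → X6 → P3: 17+14+9+19 = 59
00 → Q2 → C5 → P3 → X6: 17+14+10+19 = 60
00 → Q2 → X6 → C5 → P3: 17+23+9+10 = 59
00 → Q2 → X6 → P3 → C5: 17+23+19+10 = 69
00 → Q2 → P3 → C5 → X6: 17+24+10+9 = 60
00 → Q2 → P3 → X6 → C5: 17+24+19+9 = 69
00 → X6 → C5 → Q2 → P3: 29+9+14+24 = 76
00 → X6 → C5 → P3 → Q2: 29+9+10+24 = 72
… (10 more)
The minimum is 59.
One shortest path: 00 → Q2 → C5 → X6 → P3.

Shortest open route: 59 min.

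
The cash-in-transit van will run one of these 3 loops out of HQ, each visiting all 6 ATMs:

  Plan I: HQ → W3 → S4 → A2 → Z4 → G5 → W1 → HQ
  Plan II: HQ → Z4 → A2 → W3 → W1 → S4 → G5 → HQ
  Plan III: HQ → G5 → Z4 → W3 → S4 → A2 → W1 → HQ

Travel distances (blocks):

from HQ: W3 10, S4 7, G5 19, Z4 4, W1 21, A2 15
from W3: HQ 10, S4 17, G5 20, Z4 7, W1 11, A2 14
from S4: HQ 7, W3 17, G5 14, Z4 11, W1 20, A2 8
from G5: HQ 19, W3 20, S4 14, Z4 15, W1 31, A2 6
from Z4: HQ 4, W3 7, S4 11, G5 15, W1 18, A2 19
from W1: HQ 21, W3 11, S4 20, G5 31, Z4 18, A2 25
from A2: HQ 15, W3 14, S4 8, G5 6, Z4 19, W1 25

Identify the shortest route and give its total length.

Plan I: 10 + 17 + 8 + 19 + 15 + 31 + 21 = 121
Plan II: 4 + 19 + 14 + 11 + 20 + 14 + 19 = 101
Plan III: 19 + 15 + 7 + 17 + 8 + 25 + 21 = 112

101 blocks — Plan II is the shortest.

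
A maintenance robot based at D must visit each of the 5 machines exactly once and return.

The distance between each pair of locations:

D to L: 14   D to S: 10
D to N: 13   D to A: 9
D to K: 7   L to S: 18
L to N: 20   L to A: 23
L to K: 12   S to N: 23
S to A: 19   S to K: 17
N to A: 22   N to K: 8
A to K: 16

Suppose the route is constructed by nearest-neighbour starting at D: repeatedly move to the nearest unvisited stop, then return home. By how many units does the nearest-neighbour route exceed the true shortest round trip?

2 longer than the optimal tour.

From D: K=7, A=9, S=10, N=13, L=14 → choose K (7).
From K: N=8, L=12, A=16, S=17 → choose N (8).
From N: L=20, A=22, S=23 → choose L (20).
From L: S=18, A=23 → choose S (18).
From S: A=19 → choose A (19).
NN route D → K → N → L → S → A → D costs 81.
Optimal: D → S → L → K → N → A → D costs 79 (by enumerating all 60 distinct tours).
Excess = 81 − 79 = 2.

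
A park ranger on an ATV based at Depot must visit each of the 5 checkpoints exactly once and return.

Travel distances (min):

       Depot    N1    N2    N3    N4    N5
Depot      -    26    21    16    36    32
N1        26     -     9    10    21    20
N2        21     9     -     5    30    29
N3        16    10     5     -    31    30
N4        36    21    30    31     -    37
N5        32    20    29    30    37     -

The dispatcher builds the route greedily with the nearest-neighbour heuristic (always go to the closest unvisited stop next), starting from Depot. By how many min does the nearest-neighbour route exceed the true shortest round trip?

Depot: N3=16, N2=21, N1=26, N5=32, N4=36 ⇒ N3
N3: N2=5, N1=10, N5=30, N4=31 ⇒ N2
N2: N1=9, N5=29, N4=30 ⇒ N1
N1: N5=20, N4=21 ⇒ N5
N5: N4=37 ⇒ N4
NN route Depot → N3 → N2 → N1 → N5 → N4 → Depot costs 123.
Optimal: Depot → N3 → N2 → N1 → N4 → N5 → Depot costs 120 (by enumerating all 60 distinct tours).
Excess = 123 − 120 = 3.

Excess over optimum: 3 min.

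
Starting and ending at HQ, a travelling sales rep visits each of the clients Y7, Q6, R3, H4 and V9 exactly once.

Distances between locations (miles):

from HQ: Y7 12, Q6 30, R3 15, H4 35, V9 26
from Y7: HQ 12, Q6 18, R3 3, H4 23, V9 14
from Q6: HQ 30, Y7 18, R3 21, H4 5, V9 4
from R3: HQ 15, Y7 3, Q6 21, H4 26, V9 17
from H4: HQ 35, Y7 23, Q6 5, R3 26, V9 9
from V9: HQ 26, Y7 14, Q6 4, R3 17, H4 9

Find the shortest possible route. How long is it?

There are 60 distinct closed tours to check (reversals are equivalent).
HQ - Y7 - Q6 - R3 - H4 - V9 - HQ: 12+18+21+26+9+26 = 112
HQ - Y7 - Q6 - R3 - V9 - H4 - HQ: 12+18+21+17+9+35 = 112
HQ - Y7 - Q6 - H4 - R3 - V9 - HQ: 12+18+5+26+17+26 = 104
HQ - Y7 - Q6 - H4 - V9 - R3 - HQ: 12+18+5+9+17+15 = 76
HQ - Y7 - Q6 - V9 - R3 - H4 - HQ: 12+18+4+17+26+35 = 112
HQ - Y7 - Q6 - V9 - H4 - R3 - HQ: 12+18+4+9+26+15 = 84
HQ - Y7 - R3 - Q6 - H4 - V9 - HQ: 12+3+21+5+9+26 = 76
HQ - Y7 - R3 - Q6 - V9 - H4 - HQ: 12+3+21+4+9+35 = 84
HQ - Y7 - R3 - H4 - Q6 - V9 - HQ: 12+3+26+5+4+26 = 76
HQ - Y7 - R3 - H4 - V9 - Q6 - HQ: 12+3+26+9+4+30 = 84
HQ - Y7 - R3 - V9 - Q6 - H4 - HQ: 12+3+17+4+5+35 = 76
HQ - Y7 - R3 - V9 - H4 - Q6 - HQ: 12+3+17+9+5+30 = 76
HQ - Y7 - H4 - Q6 - R3 - V9 - HQ: 12+23+5+21+17+26 = 104
HQ - Y7 - H4 - Q6 - V9 - R3 - HQ: 12+23+5+4+17+15 = 76
… (46 more)
The minimum is 76.
One optimal route: HQ → Y7 → Q6 → H4 → V9 → R3 → HQ (or its reverse).

Minimum total distance: 76 miles.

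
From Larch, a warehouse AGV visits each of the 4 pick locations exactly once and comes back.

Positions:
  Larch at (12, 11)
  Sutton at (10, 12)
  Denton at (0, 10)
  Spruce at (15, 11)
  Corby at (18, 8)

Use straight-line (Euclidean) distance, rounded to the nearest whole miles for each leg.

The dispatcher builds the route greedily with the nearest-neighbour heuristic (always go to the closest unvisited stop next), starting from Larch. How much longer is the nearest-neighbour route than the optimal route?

The nearest-neighbour route is 4 miles longer than optimal.

From Larch: Sutton=2, Spruce=3, Corby=7, Denton=12 → choose Sutton (2).
From Sutton: Spruce=5, Corby=9, Denton=10 → choose Spruce (5).
From Spruce: Corby=4, Denton=15 → choose Corby (4).
From Corby: Denton=18 → choose Denton (18).
NN route Larch → Sutton → Spruce → Corby → Denton → Larch costs 41.
Optimal: Larch → Sutton → Denton → Corby → Spruce → Larch costs 37 (by enumerating all 12 distinct tours).
Excess = 41 − 37 = 4.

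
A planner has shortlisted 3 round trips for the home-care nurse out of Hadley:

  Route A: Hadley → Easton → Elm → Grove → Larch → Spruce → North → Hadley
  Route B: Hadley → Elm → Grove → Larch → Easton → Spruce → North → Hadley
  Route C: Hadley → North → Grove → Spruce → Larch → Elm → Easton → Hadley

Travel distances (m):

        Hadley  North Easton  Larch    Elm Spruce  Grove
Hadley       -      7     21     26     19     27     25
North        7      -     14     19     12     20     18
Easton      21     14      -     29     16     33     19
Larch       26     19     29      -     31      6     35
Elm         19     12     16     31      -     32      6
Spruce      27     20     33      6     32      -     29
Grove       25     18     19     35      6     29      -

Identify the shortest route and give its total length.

111 m — Route A is the shortest.

Route A: 21 + 16 + 6 + 35 + 6 + 20 + 7 = 111
Route B: 19 + 6 + 35 + 29 + 33 + 20 + 7 = 149
Route C: 7 + 18 + 29 + 6 + 31 + 16 + 21 = 128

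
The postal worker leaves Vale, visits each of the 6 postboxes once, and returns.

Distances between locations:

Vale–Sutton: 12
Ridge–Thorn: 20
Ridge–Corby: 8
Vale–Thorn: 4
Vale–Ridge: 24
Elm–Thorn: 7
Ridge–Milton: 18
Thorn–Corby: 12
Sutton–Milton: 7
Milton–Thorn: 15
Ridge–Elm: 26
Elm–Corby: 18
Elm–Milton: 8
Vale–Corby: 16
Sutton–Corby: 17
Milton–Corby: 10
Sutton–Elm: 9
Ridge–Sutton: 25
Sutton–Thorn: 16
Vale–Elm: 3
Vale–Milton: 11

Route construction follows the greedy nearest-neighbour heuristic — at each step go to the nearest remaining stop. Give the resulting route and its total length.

At Vale the remaining stops are Elm 3, Thorn 4, Milton 11, Sutton 12, Corby 16, Ridge 24; go to Elm.
At Elm the remaining stops are Thorn 7, Milton 8, Sutton 9, Corby 18, Ridge 26; go to Thorn.
At Thorn the remaining stops are Corby 12, Milton 15, Sutton 16, Ridge 20; go to Corby.
At Corby the remaining stops are Ridge 8, Milton 10, Sutton 17; go to Ridge.
At Ridge the remaining stops are Milton 18, Sutton 25; go to Milton.
At Milton the remaining stops are Sutton 7; go to Sutton.
Return Sutton→Vale: 12.
Total = 3 + 7 + 12 + 8 + 18 + 7 + 12 = 67.

Total distance 67 via the nearest-neighbour route Vale → Elm → Thorn → Corby → Ridge → Milton → Sutton → Vale.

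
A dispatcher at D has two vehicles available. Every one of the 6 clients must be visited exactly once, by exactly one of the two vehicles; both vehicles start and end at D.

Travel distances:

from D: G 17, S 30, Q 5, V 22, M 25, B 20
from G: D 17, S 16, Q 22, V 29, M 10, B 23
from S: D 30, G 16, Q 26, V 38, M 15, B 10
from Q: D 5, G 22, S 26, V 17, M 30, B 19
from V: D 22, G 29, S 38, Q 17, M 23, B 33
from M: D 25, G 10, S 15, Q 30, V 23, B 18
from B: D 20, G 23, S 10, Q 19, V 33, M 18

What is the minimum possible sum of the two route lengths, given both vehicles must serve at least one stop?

There are 2^5 − 1 = 31 ways to divide the 6 stops into two non-empty groups. For each, the best each vehicle can do is its own shortest tour through its group:
  {G} + {S, Q, V, M, B}: 34 + 90 = 124
  {S} + {G, Q, V, M, B}: 60 + 98 = 158
  {G, S} + {Q, V, M, B}: 63 + 83 = 146
  {Q} + {G, S, V, M, B}: 10 + 101 = 111
  {G, Q} + {S, V, M, B}: 44 + 90 = 134
  {S, Q} + {G, V, M, B}: 61 + 98 = 159
  … (31 splits in total)
Best: vehicle 1 D → Q → D = 10; vehicle 2 D → V → M → G → S → B → D = 101; combined 111.

Minimum combined distance: 111.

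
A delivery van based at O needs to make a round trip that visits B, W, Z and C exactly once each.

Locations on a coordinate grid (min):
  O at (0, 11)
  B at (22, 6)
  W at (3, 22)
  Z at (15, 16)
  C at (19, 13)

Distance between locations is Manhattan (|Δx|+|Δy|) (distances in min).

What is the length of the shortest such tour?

There are 12 distinct closed tours to check (reversals are equivalent).
O - B - W - Z - C - O: 27+35+18+7+21 = 108
O - B - W - C - Z - O: 27+35+25+7+20 = 114
O - B - Z - W - C - O: 27+17+18+25+21 = 108
O - B - Z - C - W - O: 27+17+7+25+14 = 90
O - B - C - W - Z - O: 27+10+25+18+20 = 100
O - B - C - Z - W - O: 27+10+7+18+14 = 76
O - W - B - Z - C - O: 14+35+17+7+21 = 94
O - W - B - C - Z - O: 14+35+10+7+20 = 86
O - W - Z - B - C - O: 14+18+17+10+21 = 80
O - W - C - B - Z - O: 14+25+10+17+20 = 86
O - Z - B - W - C - O: 20+17+35+25+21 = 118
O - Z - W - B - C - O: 20+18+35+10+21 = 104
The minimum is 76.
One optimal route: O → B → C → Z → W → O (or its reverse).

76 min — the shortest possible round trip.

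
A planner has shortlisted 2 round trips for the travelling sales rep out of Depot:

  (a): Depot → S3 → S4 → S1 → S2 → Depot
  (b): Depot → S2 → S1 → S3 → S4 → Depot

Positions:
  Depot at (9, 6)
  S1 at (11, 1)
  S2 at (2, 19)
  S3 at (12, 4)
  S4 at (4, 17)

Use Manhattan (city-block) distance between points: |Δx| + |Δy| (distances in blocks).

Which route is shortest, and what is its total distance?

(a): 5 + 21 + 23 + 27 + 20 = 96
(b): 20 + 27 + 4 + 21 + 16 = 88

88 blocks — (b) is the shortest.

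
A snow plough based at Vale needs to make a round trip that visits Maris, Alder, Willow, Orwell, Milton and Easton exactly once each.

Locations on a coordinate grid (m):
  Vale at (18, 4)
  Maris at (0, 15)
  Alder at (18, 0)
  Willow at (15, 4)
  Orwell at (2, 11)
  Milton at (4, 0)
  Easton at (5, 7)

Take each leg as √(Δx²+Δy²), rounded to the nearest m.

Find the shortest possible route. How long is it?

With 6 stops there are 6!/2 = 360 distinct round trips (a route and its reverse cost the same).
Vale→Maris→Alder→Willow→Orwell→Milton→Easton→Vale: 21+23+5+15+11+7+13 = 95
Vale→Maris→Alder→Willow→Orwell→Easton→Milton→Vale: 21+23+5+15+5+7+15 = 91
Vale→Maris→Alder→Willow→Milton→Orwell→Easton→Vale: 21+23+5+12+11+5+13 = 90
Vale→Maris→Alder→Willow→Milton→Easton→Orwell→Vale: 21+23+5+12+7+5+17 = 90
Vale→Maris→Alder→Willow→Easton→Orwell→Milton→Vale: 21+23+5+10+5+11+15 = 90
Vale→Maris→Alder→Willow→Easton→Milton→Orwell→Vale: 21+23+5+10+7+11+17 = 94
Vale→Maris→Alder→Orwell→Willow→Milton→Easton→Vale: 21+23+19+15+12+7+13 = 110
Vale→Maris→Alder→Orwell→Willow→Easton→Milton→Vale: 21+23+19+15+10+7+15 = 110
… (352 more)
Vale→Alder→Milton→Orwell→Maris→Easton→Willow→Vale: 4+14+11+4+9+10+3 = 55  ← best
The minimum is 55.
One optimal route: Vale → Alder → Milton → Orwell → Maris → Easton → Willow → Vale (or its reverse).

Shortest round trip = 55 m.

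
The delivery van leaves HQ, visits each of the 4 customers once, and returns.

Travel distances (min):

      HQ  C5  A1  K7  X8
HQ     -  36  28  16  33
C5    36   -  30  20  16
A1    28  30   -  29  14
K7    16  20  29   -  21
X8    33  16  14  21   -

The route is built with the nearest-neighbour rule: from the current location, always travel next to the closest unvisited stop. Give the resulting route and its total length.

HQ → [K7:16 / A1:28 / X8:33 / C5:36] → K7 (16)
K7 → [C5:20 / X8:21 / A1:29] → C5 (20)
C5 → [X8:16 / A1:30] → X8 (16)
X8 → [A1:14] → A1 (14)
Return A1→HQ: 28.
Total = 16 + 20 + 16 + 14 + 28 = 94.

Total distance 94 min via the nearest-neighbour route HQ → K7 → C5 → X8 → A1 → HQ.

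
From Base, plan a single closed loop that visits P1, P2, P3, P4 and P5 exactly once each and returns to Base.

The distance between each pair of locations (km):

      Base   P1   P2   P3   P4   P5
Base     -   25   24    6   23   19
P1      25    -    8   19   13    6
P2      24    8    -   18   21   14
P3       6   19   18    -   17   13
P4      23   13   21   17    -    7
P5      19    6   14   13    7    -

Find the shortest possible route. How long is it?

Minimum total distance: 68 km.

With 5 stops there are 5!/2 = 60 distinct round trips (a route and its reverse cost the same).
Base-P1-P2-P3-P4-P5-Base: 25+8+18+17+7+19 = 94
Base-P1-P2-P3-P5-P4-Base: 25+8+18+13+7+23 = 94
Base-P1-P2-P4-P3-P5-Base: 25+8+21+17+13+19 = 103
Base-P1-P2-P4-P5-P3-Base: 25+8+21+7+13+6 = 80
Base-P1-P2-P5-P3-P4-Base: 25+8+14+13+17+23 = 100
Base-P1-P2-P5-P4-P3-Base: 25+8+14+7+17+6 = 77
Base-P1-P3-P2-P4-P5-Base: 25+19+18+21+7+19 = 109
Base-P1-P3-P2-P5-P4-Base: 25+19+18+14+7+23 = 106
Base-P1-P3-P4-P2-P5-Base: 25+19+17+21+14+19 = 115
Base-P1-P3-P4-P5-P2-Base: 25+19+17+7+14+24 = 106
Base-P1-P3-P5-P2-P4-Base: 25+19+13+14+21+23 = 115
Base-P1-P3-P5-P4-P2-Base: 25+19+13+7+21+24 = 109
Base-P1-P4-P2-P3-P5-Base: 25+13+21+18+13+19 = 109
Base-P1-P4-P2-P5-P3-Base: 25+13+21+14+13+6 = 92
… (46 more)
Base-P2-P1-P5-P4-P3-Base: 24+8+6+7+17+6 = 68  ← best
The minimum is 68.
One optimal route: Base → P2 → P1 → P5 → P4 → P3 → Base (or its reverse).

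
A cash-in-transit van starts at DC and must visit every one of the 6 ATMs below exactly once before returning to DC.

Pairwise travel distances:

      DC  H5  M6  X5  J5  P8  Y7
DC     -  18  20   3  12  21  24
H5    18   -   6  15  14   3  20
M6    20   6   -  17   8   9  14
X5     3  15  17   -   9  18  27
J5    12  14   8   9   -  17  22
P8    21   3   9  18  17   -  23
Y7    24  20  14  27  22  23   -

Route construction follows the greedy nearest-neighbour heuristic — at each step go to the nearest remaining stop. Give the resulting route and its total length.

Nearest-neighbour total = 76; route DC → X5 → J5 → M6 → H5 → P8 → Y7 → DC.

At DC the remaining stops are X5 3, J5 12, H5 18, M6 20, P8 21, Y7 24; go to X5.
At X5 the remaining stops are J5 9, H5 15, M6 17, P8 18, Y7 27; go to J5.
At J5 the remaining stops are M6 8, H5 14, P8 17, Y7 22; go to M6.
At M6 the remaining stops are H5 6, P8 9, Y7 14; go to H5.
At H5 the remaining stops are P8 3, Y7 20; go to P8.
At P8 the remaining stops are Y7 23; go to Y7.
Return Y7→DC: 24.
Total = 3 + 9 + 8 + 6 + 3 + 23 + 24 = 76.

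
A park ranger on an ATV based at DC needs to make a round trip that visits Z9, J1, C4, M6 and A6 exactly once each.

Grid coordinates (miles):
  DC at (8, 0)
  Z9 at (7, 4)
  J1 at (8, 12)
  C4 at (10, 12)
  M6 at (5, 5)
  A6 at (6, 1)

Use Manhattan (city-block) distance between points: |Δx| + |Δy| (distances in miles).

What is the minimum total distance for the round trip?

There are 60 distinct closed tours to check (reversals are equivalent).
DC - Z9 - J1 - C4 - M6 - A6 - DC: 5+9+2+12+5+3 = 36
DC - Z9 - J1 - C4 - A6 - M6 - DC: 5+9+2+15+5+8 = 44
DC - Z9 - J1 - M6 - C4 - A6 - DC: 5+9+10+12+15+3 = 54
DC - Z9 - J1 - M6 - A6 - C4 - DC: 5+9+10+5+15+14 = 58
DC - Z9 - J1 - A6 - C4 - M6 - DC: 5+9+13+15+12+8 = 62
DC - Z9 - J1 - A6 - M6 - C4 - DC: 5+9+13+5+12+14 = 58
DC - Z9 - C4 - J1 - M6 - A6 - DC: 5+11+2+10+5+3 = 36
DC - Z9 - C4 - J1 - A6 - M6 - DC: 5+11+2+13+5+8 = 44
DC - Z9 - C4 - M6 - J1 - A6 - DC: 5+11+12+10+13+3 = 54
DC - Z9 - C4 - M6 - A6 - J1 - DC: 5+11+12+5+13+12 = 58
DC - Z9 - C4 - A6 - J1 - M6 - DC: 5+11+15+13+10+8 = 62
DC - Z9 - C4 - A6 - M6 - J1 - DC: 5+11+15+5+10+12 = 58
DC - Z9 - M6 - J1 - C4 - A6 - DC: 5+3+10+2+15+3 = 38
DC - Z9 - M6 - J1 - A6 - C4 - DC: 5+3+10+13+15+14 = 60
… (46 more)
The minimum is 36.
One optimal route: DC → Z9 → J1 → C4 → M6 → A6 → DC (or its reverse).

Minimum total distance: 36 miles.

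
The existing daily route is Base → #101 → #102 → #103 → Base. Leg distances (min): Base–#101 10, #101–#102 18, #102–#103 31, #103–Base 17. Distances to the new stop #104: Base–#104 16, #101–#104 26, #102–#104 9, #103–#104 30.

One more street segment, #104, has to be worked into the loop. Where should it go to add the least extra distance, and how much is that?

Adding 8 min by placing #104 on the #102–#103 leg.

Insertion cost between consecutive stops i–j is d(i,#104) + d(#104,j) − d(i,j):
  between Base and #101: 16 + 26 − 10 = 32
  between #101 and #102: 26 + 9 − 18 = 17
  between #102 and #103: 9 + 30 − 31 = 8
  between #103 and Base: 30 + 16 − 17 = 29
Cheapest insertion is between #102 and #103, adding 8.
New total = 76 + 8 = 84.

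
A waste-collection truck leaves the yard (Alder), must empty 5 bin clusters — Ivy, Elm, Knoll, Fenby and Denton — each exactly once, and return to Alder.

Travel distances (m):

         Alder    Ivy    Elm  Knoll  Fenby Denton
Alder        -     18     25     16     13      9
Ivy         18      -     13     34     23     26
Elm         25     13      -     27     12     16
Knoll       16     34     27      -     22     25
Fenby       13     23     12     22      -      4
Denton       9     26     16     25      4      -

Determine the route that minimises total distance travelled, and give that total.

Alder-Ivy-Elm-Knoll-Fenby-Denton-Alder: 18+13+27+22+4+9 = 93
Alder-Ivy-Elm-Knoll-Denton-Fenby-Alder: 18+13+27+25+4+13 = 100
Alder-Ivy-Elm-Fenby-Knoll-Denton-Alder: 18+13+12+22+25+9 = 99
Alder-Ivy-Elm-Fenby-Denton-Knoll-Alder: 18+13+12+4+25+16 = 88
Alder-Ivy-Elm-Denton-Knoll-Fenby-Alder: 18+13+16+25+22+13 = 107
Alder-Ivy-Elm-Denton-Fenby-Knoll-Alder: 18+13+16+4+22+16 = 89
Alder-Ivy-Knoll-Elm-Fenby-Denton-Alder: 18+34+27+12+4+9 = 104
Alder-Ivy-Knoll-Elm-Denton-Fenby-Alder: 18+34+27+16+4+13 = 112
Alder-Ivy-Knoll-Fenby-Elm-Denton-Alder: 18+34+22+12+16+9 = 111
Alder-Ivy-Knoll-Fenby-Denton-Elm-Alder: 18+34+22+4+16+25 = 119
Alder-Ivy-Knoll-Denton-Elm-Fenby-Alder: 18+34+25+16+12+13 = 118
Alder-Ivy-Knoll-Denton-Fenby-Elm-Alder: 18+34+25+4+12+25 = 118
Alder-Ivy-Fenby-Elm-Knoll-Denton-Alder: 18+23+12+27+25+9 = 114
Alder-Ivy-Fenby-Elm-Denton-Knoll-Alder: 18+23+12+16+25+16 = 110
… (46 more)
The minimum is 88.
One optimal route: Alder → Ivy → Elm → Fenby → Denton → Knoll → Alder (or its reverse).

Shortest round trip = 88 m.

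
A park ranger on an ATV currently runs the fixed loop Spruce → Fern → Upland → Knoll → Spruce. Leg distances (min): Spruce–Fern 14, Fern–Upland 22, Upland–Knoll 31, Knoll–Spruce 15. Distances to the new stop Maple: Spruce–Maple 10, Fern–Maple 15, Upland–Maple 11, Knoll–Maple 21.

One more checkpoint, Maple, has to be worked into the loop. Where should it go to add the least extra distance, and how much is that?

Insertion cost between consecutive stops i–j is d(i,Maple) + d(Maple,j) − d(i,j):
  between Spruce and Fern: 10 + 15 − 14 = 11
  between Fern and Upland: 15 + 11 − 22 = 4
  between Upland and Knoll: 11 + 21 − 31 = 1
  between Knoll and Spruce: 21 + 10 − 15 = 16
Cheapest insertion is between Upland and Knoll, adding 1.
New total = 82 + 1 = 83.

Adding 1 min by placing Maple on the Upland–Knoll leg.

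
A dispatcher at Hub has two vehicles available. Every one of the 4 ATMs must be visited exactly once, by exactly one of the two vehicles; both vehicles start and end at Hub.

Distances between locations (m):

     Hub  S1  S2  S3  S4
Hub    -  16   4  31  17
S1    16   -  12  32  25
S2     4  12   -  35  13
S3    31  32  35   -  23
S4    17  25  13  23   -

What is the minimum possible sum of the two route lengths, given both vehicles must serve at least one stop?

There are 2^3 − 1 = 7 ways to divide the 4 stops into two non-empty groups. For each, the best each vehicle can do is its own shortest tour through its group:
  {S1} + {S2, S3, S4}: 32 + 71 = 103
  {S2} + {S1, S3, S4}: 8 + 88 = 96
  {S1, S2} + {S3, S4}: 32 + 71 = 103
  {S3} + {S1, S2, S4}: 62 + 58 = 120
  {S1, S3} + {S2, S4}: 79 + 34 = 113
  {S2, S3} + {S1, S4}: 70 + 58 = 128
  … (7 splits in total)
Best: vehicle 1 Hub → S2 → Hub = 8; vehicle 2 Hub → S1 → S3 → S4 → Hub = 88; combined 96.

96 m — the smallest possible combined total.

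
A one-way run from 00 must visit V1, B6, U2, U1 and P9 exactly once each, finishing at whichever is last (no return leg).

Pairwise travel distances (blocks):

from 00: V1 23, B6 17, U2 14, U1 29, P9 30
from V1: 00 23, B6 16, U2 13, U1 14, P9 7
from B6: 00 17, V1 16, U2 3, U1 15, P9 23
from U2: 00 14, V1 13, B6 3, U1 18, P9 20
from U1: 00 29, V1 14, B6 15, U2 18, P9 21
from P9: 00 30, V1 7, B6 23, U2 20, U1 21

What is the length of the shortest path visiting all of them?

There are 5! = 120 possible orderings.
00 → V1 → B6 → U2 → U1 → P9: 23+16+3+18+21 = 81
00 → V1 → B6 → U2 → P9 → U1: 23+16+3+20+21 = 83
00 → V1 → B6 → U1 → U2 → P9: 23+16+15+18+20 = 92
00 → V1 → B6 → U1 → P9 → U2: 23+16+15+21+20 = 95
00 → V1 → B6 → P9 → U2 → U1: 23+16+23+20+18 = 100
00 → V1 → B6 → P9 → U1 → U2: 23+16+23+21+18 = 101
00 → V1 → U2 → B6 → U1 → P9: 23+13+3+15+21 = 75
00 → V1 → U2 → B6 → P9 → U1: 23+13+3+23+21 = 83
00 → V1 → U2 → U1 → B6 → P9: 23+13+18+15+23 = 92
00 → V1 → U2 → U1 → P9 → B6: 23+13+18+21+23 = 98
00 → V1 → U2 → P9 → B6 → U1: 23+13+20+23+15 = 94
00 → V1 → U2 → P9 → U1 → B6: 23+13+20+21+15 = 92
00 → V1 → U1 → B6 → U2 → P9: 23+14+15+3+20 = 75
00 → V1 → U1 → B6 → P9 → U2: 23+14+15+23+20 = 95
… (106 more)
00 → U2 → B6 → U1 → V1 → P9: 14+3+15+14+7 = 53  ← best
The minimum is 53.
One shortest path: 00 → U2 → B6 → U1 → V1 → P9.

53 blocks — the minimum one-way total.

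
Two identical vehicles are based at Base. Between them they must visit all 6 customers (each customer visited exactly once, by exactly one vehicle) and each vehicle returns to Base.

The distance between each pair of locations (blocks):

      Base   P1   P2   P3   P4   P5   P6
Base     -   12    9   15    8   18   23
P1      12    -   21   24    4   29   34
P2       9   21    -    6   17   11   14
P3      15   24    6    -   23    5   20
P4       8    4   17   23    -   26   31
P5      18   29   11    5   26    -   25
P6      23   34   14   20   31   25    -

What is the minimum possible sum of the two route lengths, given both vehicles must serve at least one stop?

90 blocks — the smallest possible combined total.

Check every non-empty split of the stops between the two vehicles; for each half take its own optimal tour:
  {P1} + {P2, P3, P4, P5, P6}: 24 + 82 = 106
  {P2} + {P1, P3, P4, P5, P6}: 18 + 89 = 107
  {P1, P2} + {P3, P4, P5, P6}: 42 + 82 = 124
  {P3} + {P1, P2, P4, P5, P6}: 30 + 89 = 119
  {P1, P3} + {P2, P4, P5, P6}: 51 + 82 = 133
  {P2, P3} + {P1, P4, P5, P6}: 30 + 89 = 119
  … (31 splits in total)
  {P1, P4} + {P2, P3, P5, P6}: 24 + 66 = 90  ← best
Best: vehicle 1 Base → P1 → P4 → Base = 24; vehicle 2 Base → P2 → P6 → P3 → P5 → Base = 66; combined 90.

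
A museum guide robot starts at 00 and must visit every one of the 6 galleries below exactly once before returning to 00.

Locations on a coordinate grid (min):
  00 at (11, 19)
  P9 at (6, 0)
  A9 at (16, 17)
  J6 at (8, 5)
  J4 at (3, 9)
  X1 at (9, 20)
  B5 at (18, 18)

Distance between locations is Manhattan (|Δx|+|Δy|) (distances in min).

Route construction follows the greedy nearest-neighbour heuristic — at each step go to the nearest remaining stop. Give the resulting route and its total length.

76 min along 00 → X1 → A9 → B5 → J6 → P9 → J4 → 00.

From 00: distances to unvisited — X1=3, A9=7, B5=8, J6=17, J4=18, P9=24. Nearest is X1 (3).
From X1: distances to unvisited — A9=10, B5=11, J6=16, J4=17, P9=23. Nearest is A9 (10).
From A9: distances to unvisited — B5=3, J6=20, J4=21, P9=27. Nearest is B5 (3).
From B5: distances to unvisited — J6=23, J4=24, P9=30. Nearest is J6 (23).
From J6: distances to unvisited — P9=7, J4=9. Nearest is P9 (7).
From P9: distances to unvisited — J4=12. Nearest is J4 (12).
Return J4→00: 18.
Total = 3 + 10 + 3 + 23 + 7 + 12 + 18 = 76.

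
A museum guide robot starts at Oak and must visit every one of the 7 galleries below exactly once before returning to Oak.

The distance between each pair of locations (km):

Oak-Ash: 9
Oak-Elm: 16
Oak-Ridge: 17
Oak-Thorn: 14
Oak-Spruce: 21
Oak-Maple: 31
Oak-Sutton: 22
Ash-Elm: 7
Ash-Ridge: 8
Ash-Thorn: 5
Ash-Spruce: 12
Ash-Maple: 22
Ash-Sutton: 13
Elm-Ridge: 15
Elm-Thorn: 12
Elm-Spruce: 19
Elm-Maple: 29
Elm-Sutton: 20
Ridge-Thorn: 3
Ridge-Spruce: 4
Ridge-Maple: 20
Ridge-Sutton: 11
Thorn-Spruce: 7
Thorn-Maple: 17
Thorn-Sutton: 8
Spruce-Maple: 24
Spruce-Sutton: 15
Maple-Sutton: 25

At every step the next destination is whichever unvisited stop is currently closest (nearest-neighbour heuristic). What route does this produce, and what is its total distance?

Oak → [Ash:9 / Thorn:14 / Elm:16 / Ridge:17 / Spruce:21 / Sutton:22 / Maple:31] → Ash (9)
Ash → [Thorn:5 / Elm:7 / Ridge:8 / Spruce:12 / Sutton:13 / Maple:22] → Thorn (5)
Thorn → [Ridge:3 / Spruce:7 / Sutton:8 / Elm:12 / Maple:17] → Ridge (3)
Ridge → [Spruce:4 / Sutton:11 / Elm:15 / Maple:20] → Spruce (4)
Spruce → [Sutton:15 / Elm:19 / Maple:24] → Sutton (15)
Sutton → [Elm:20 / Maple:25] → Elm (20)
Elm → [Maple:29] → Maple (29)
Return Maple→Oak: 31.
Total = 9 + 5 + 3 + 4 + 15 + 20 + 29 + 31 = 116.

116 km along Oak → Ash → Thorn → Ridge → Spruce → Sutton → Elm → Maple → Oak.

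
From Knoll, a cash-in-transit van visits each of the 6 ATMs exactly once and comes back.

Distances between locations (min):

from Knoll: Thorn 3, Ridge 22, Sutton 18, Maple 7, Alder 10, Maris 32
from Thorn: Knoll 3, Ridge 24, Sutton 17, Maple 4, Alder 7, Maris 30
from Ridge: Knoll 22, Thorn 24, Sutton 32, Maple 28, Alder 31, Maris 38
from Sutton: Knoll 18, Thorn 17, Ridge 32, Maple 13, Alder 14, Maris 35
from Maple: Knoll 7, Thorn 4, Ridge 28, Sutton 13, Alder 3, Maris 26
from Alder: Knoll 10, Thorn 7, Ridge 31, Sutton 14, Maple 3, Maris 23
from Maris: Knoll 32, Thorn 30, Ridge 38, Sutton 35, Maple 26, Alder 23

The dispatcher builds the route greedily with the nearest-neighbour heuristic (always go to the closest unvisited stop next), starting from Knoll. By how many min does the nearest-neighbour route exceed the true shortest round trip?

Excess over optimum: 9 min.

From Knoll: Thorn=3, Maple=7, Alder=10, Sutton=18, Ridge=22, Maris=32 → choose Thorn (3).
From Thorn: Maple=4, Alder=7, Sutton=17, Ridge=24, Maris=30 → choose Maple (4).
From Maple: Alder=3, Sutton=13, Maris=26, Ridge=28 → choose Alder (3).
From Alder: Sutton=14, Maris=23, Ridge=31 → choose Sutton (14).
From Sutton: Ridge=32, Maris=35 → choose Ridge (32).
From Ridge: Maris=38 → choose Maris (38).
NN route Knoll → Thorn → Maple → Alder → Sutton → Ridge → Maris → Knoll costs 126.
Optimal: Knoll → Thorn → Maple → Sutton → Alder → Maris → Ridge → Knoll costs 117 (by enumerating all 360 distinct tours).
Excess = 126 − 117 = 9.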